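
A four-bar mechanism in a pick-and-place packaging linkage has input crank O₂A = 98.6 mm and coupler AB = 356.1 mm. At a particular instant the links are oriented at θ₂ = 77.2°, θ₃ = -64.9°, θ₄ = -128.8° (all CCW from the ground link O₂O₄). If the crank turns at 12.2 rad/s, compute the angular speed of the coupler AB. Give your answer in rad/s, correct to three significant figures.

1.65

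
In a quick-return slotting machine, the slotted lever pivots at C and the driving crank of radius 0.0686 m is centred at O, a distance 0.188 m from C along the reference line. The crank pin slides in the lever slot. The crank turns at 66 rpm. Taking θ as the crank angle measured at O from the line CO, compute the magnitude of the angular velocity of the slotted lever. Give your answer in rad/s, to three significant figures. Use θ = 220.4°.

ω = 6.912 rad/s (from 66 rpm).
Crank pin A relative to C: A = (d + r cosθ, r sinθ); lever angle φ = atan2(r sinθ, d + r cosθ).
Differentiating tanφ: φ̇ = rω(d cosθ + r)/(d² + r² + 2dr cosθ).
d² + r² + 2dr cosθ = |CA|² = 0.0204071 m²;  d cosθ + r = -0.074569 m.
|ω_lever| = |0.0686·6.912·-0.074569| / 0.0204071 = 1.7325 rad/s.

1.73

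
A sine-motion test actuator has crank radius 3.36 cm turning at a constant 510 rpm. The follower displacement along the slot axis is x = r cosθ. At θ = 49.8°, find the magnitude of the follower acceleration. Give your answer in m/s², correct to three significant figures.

61.9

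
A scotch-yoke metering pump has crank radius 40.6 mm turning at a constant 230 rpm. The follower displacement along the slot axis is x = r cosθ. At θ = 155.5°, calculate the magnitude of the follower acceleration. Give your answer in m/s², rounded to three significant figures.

21.4

ω = 24.09 rad/s (from 230 rpm).
x = r cosθ ⇒ ẍ = −rω² cosθ (ω constant).
|a| = rω²|cosθ| = 0.0406·(24.09)²·|cos 155.5°| = 21.432 m/s².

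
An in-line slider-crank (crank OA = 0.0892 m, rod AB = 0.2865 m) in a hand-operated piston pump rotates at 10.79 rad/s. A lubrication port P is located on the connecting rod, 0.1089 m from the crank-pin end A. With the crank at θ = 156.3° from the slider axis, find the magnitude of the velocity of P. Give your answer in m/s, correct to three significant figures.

0.646

ω = 10.79 rad/s.  Crank-pin speed |V_A| = rω = 0.96247 m/s, perpendicular to OA.
Rod angle: sinφ = −(r/L) sinθ ⇒ φ = -7.189°; ω_rod = −rω cosθ/√(L²−r²sin²θ) = +3.1005 rad/s.
V_P = V_A + ω_rod × AP, with AP = 0.1089 m along the rod.
Components: V_Px = −rω sinθ − a·ω_rod·sinφ = -0.34461 m/s;  V_Py = rω cosθ + a·ω_rod·cosφ = -0.54631 m/s.
|V_P| = √(V_Px² + V_Py²) = 0.64592 m/s.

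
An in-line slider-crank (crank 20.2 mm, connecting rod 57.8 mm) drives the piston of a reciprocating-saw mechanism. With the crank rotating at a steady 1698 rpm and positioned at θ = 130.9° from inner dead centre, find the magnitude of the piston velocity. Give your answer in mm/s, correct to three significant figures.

ω = 2π·1698/60 = 177.8 rad/s
For an in-line slider-crank, x = r cosθ + √(L² − r² sin²θ), so v = −rω sinθ·[1 + r cosθ/√(L² − r² sin²θ)].
With r = 0.0202 m, L = 0.0578 m, θ = 130.9°: √(L² − r² sin²θ) = 0.055747 m.
v = −0.0202·177.8·0.75585·[1 + 0.0202·-0.65474/0.055747] = -2.0708 m/s.
|v| = 2.0708 m/s = 2070.8 mm/s.

2070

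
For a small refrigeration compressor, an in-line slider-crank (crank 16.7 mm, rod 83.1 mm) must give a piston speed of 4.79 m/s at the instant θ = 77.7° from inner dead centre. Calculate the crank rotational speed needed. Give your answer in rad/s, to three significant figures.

For an in-line slider-crank, |v_piston| = rω|sinθ|·[1 + r cosθ/√(L² − r² sin²θ)].
With r = 0.0167 m, L = 0.0831 m, θ = 77.7°: the bracketed kinematic factor |dx/dθ| = 0.017029 m.
ω = v/|dx/dθ| = 4.79/0.017029 = 281.28 rad/s.

281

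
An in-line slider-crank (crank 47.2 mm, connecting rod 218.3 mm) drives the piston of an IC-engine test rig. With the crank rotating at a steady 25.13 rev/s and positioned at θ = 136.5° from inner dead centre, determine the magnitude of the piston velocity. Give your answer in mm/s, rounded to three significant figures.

ω = 2π·25.1 = 157.9 rad/s
For an in-line slider-crank, x = r cosθ + √(L² − r² sin²θ), so v = −rω sinθ·[1 + r cosθ/√(L² − r² sin²θ)].
With r = 0.0472 m, L = 0.2183 m, θ = 136.5°: √(L² − r² sin²θ) = 0.21587 m.
v = −0.0472·157.9·0.68835·[1 + 0.0472·-0.72537/0.21587] = -4.3165 m/s.
|v| = 4.3165 m/s = 4316.5 mm/s.

4320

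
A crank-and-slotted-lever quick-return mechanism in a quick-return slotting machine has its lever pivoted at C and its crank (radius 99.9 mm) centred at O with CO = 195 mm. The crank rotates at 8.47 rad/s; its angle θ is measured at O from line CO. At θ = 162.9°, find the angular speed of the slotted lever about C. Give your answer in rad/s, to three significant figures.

ω = 8.47 rad/s
Crank pin A relative to C: A = (d + r cosθ, r sinθ); lever angle φ = atan2(r sinθ, d + r cosθ).
Differentiating tanφ: φ̇ = rω(d cosθ + r)/(d² + r² + 2dr cosθ).
d² + r² + 2dr cosθ = |CA|² = 0.0107664 m²;  d cosθ + r = -0.08648 m.
|ω_lever| = |0.0999·8.47·-0.08648| / 0.0107664 = 6.7966 rad/s.

6.80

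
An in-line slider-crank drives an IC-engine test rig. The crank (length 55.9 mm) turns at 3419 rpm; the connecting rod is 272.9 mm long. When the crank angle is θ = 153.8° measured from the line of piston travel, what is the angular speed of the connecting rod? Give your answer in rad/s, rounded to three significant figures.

ω = 358 rad/s (converted from 3419 rpm).
The rod makes angle φ with the slider axis where L sinφ = r sinθ; differentiating, L cosφ·φ̇ = r ω cosθ.
L cosφ = √(L² − r² sin²θ) = 0.27178 m.
|ω_rod| = r ω |cosθ| / √(L² − r² sin²θ) = 0.0559·358·0.89726/0.27178 = 66.075 rad/s.

66.1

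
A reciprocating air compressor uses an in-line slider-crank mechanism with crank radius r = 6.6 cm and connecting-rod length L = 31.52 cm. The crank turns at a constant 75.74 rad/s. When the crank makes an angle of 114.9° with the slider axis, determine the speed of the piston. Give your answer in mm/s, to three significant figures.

4130

ω = 75.74 rad/s
For an in-line slider-crank, x = r cosθ + √(L² − r² sin²θ), so v = −rω sinθ·[1 + r cosθ/√(L² − r² sin²θ)].
With r = 0.066 m, L = 0.3152 m, θ = 114.9°: √(L² − r² sin²θ) = 0.30946 m.
v = −0.066·75.74·0.90704·[1 + 0.066·-0.42104/0.30946] = -4.127 m/s.
|v| = 4.127 m/s = 4127 mm/s.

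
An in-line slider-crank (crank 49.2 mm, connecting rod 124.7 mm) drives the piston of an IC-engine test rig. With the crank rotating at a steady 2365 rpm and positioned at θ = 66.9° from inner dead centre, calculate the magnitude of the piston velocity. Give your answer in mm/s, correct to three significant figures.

ω = 2π·2365/60 = 247.7 rad/s
For an in-line slider-crank, x = r cosθ + √(L² − r² sin²θ), so v = −rω sinθ·[1 + r cosθ/√(L² − r² sin²θ)].
With r = 0.0492 m, L = 0.1247 m, θ = 66.9°: √(L² − r² sin²θ) = 0.1162 m.
v = −0.0492·247.7·0.91982·[1 + 0.0492·0.39234/0.1162] = -13.07 m/s.
|v| = 13.07 m/s = 13070 mm/s.

13100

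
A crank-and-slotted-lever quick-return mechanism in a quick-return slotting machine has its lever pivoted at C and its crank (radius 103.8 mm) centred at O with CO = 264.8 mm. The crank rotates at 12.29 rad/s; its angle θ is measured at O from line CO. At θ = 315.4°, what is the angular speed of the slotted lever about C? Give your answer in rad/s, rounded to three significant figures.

3.11

ω = 12.29 rad/s
Crank pin A relative to C: A = (d + r cosθ, r sinθ); lever angle φ = atan2(r sinθ, d + r cosθ).
Differentiating tanφ: φ̇ = rω(d cosθ + r)/(d² + r² + 2dr cosθ).
d² + r² + 2dr cosθ = |CA|² = 0.120035 m²;  d cosθ + r = +0.29234 m.
|ω_lever| = |0.1038·12.29·+0.29234| / 0.120035 = 3.107 rad/s.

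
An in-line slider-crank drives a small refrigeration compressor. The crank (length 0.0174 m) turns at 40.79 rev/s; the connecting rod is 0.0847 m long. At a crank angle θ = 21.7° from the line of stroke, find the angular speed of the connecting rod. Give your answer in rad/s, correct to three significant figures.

ω = 256.3 rad/s (converted from 40.79 rev/s).
The rod makes angle φ with the slider axis where L sinφ = r sinθ; differentiating, L cosφ·φ̇ = r ω cosθ.
L cosφ = √(L² − r² sin²θ) = 0.084455 m.
|ω_rod| = r ω |cosθ| / √(L² − r² sin²θ) = 0.0174·256.3·0.92913/0.084455 = 49.061 rad/s.

49.1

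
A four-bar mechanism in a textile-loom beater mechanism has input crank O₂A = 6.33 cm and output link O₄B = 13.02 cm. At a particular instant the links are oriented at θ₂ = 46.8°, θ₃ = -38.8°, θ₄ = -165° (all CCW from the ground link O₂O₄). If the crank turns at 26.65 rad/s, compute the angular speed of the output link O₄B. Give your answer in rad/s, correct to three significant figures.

16.0

ω₂ = 26.65 rad/s
Differentiating the loop-closure r₂e^{iθ₂}+r₃e^{iθ₃}=r₁+r₄e^{iθ₄} gives r₂ω₂e^{iθ₂}+r₃ω₃e^{iθ₃}=r₄ω₄e^{iθ₄}.
Eliminating the other unknown: ω₄ = r₂ω₂ sin(θ₂−θ₃) / [r₄ sin(θ₄−θ₃)].
Numerator sine = +0.99705; denominator sine = -0.80696.
Result = 0.0633·26.65·(+0.99705) / (0.1302·(-0.80696)) = -16.009 rad/s; magnitude 16.009 rad/s.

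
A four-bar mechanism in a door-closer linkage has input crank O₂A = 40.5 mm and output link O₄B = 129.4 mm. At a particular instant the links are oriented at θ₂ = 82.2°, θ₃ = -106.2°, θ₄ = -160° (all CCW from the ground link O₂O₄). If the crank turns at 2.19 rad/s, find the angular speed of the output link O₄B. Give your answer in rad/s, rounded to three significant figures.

ω₂ = 2.19 rad/s
Differentiating the loop-closure r₂e^{iθ₂}+r₃e^{iθ₃}=r₁+r₄e^{iθ₄} gives r₂ω₂e^{iθ₂}+r₃ω₃e^{iθ₃}=r₄ω₄e^{iθ₄}.
Eliminating the other unknown: ω₄ = r₂ω₂ sin(θ₂−θ₃) / [r₄ sin(θ₄−θ₃)].
Numerator sine = -0.14608; denominator sine = -0.80696.
Result = 0.0405·2.19·(-0.14608) / (0.1294·(-0.80696)) = +0.12408 rad/s; magnitude 0.12408 rad/s.

0.124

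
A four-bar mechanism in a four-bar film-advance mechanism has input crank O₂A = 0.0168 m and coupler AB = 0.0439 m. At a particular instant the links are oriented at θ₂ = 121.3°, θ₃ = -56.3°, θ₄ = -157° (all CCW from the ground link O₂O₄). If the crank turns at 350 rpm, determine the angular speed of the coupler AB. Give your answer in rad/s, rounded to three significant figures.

ω₂ = 36.65 rad/s (from 350 rpm).
Differentiating the loop-closure r₂e^{iθ₂}+r₃e^{iθ₃}=r₁+r₄e^{iθ₄} gives r₂ω₂e^{iθ₂}+r₃ω₃e^{iθ₃}=r₄ω₄e^{iθ₄}.
Eliminating the other unknown: ω₃ = r₂ω₂ sin(θ₄−θ₂) / [r₃ sin(θ₃−θ₄)].
Numerator sine = +0.98953; denominator sine = +0.98261.
Result = 0.0168·36.65·(+0.98953) / (0.0439·(+0.98261)) = +14.125 rad/s; magnitude 14.125 rad/s.

14.1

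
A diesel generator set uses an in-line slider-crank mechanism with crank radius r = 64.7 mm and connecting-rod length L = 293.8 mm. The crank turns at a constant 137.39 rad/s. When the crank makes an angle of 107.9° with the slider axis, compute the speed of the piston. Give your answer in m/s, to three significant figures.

ω = 137.4 rad/s
For an in-line slider-crank, x = r cosθ + √(L² − r² sin²θ), so v = −rω sinθ·[1 + r cosθ/√(L² − r² sin²θ)].
With r = 0.0647 m, L = 0.2938 m, θ = 107.9°: √(L² − r² sin²θ) = 0.28728 m.
v = −0.0647·137.4·0.95159·[1 + 0.0647·-0.30736/0.28728] = -7.8733 m/s.
|v| = 7.8733 m/s.

7.87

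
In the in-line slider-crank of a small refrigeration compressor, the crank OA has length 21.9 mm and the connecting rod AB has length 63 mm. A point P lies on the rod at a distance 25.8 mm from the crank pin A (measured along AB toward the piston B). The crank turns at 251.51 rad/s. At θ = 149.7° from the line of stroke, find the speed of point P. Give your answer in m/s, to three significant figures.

3.71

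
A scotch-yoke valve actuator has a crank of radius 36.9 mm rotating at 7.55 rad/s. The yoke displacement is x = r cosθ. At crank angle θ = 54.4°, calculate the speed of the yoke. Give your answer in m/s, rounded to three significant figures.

0.227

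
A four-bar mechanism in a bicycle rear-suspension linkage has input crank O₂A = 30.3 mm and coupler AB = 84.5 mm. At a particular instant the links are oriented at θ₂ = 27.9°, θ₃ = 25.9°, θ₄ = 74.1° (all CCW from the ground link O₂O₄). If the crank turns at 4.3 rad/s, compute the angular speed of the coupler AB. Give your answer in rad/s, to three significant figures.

1.49

ω₂ = 4.3 rad/s
Differentiating the loop-closure r₂e^{iθ₂}+r₃e^{iθ₃}=r₁+r₄e^{iθ₄} gives r₂ω₂e^{iθ₂}+r₃ω₃e^{iθ₃}=r₄ω₄e^{iθ₄}.
Eliminating the other unknown: ω₃ = r₂ω₂ sin(θ₄−θ₂) / [r₃ sin(θ₃−θ₄)].
Numerator sine = +0.72176; denominator sine = -0.74548.
Result = 0.0303·4.3·(+0.72176) / (0.0845·(-0.74548)) = -1.4928 rad/s; magnitude 1.4928 rad/s.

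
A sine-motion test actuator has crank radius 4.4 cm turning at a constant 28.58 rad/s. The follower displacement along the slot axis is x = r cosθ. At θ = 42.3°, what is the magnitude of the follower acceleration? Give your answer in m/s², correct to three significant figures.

26.6

ω = 28.58 rad/s
x = r cosθ ⇒ ẍ = −rω² cosθ (ω constant).
|a| = rω²|cosθ| = 0.044·(28.58)²·|cos 42.3°| = 26.582 m/s².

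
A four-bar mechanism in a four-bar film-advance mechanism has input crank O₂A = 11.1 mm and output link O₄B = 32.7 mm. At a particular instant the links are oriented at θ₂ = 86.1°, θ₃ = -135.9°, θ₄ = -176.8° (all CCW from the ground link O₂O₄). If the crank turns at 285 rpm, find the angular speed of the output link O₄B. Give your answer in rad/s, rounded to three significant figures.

10.4

ω₂ = 29.85 rad/s (from 285 rpm).
Differentiating the loop-closure r₂e^{iθ₂}+r₃e^{iθ₃}=r₁+r₄e^{iθ₄} gives r₂ω₂e^{iθ₂}+r₃ω₃e^{iθ₃}=r₄ω₄e^{iθ₄}.
Eliminating the other unknown: ω₄ = r₂ω₂ sin(θ₂−θ₃) / [r₄ sin(θ₄−θ₃)].
Numerator sine = -0.66913; denominator sine = -0.65474.
Result = 0.0111·29.85·(-0.66913) / (0.0327·(-0.65474)) = +10.354 rad/s; magnitude 10.354 rad/s.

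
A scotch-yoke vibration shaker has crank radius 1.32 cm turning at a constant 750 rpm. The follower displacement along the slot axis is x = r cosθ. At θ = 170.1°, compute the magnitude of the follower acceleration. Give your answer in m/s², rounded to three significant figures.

80.2

ω = 78.54 rad/s (from 750 rpm).
x = r cosθ ⇒ ẍ = −rω² cosθ (ω constant).
|a| = rω²|cosθ| = 0.0132·(78.54)²·|cos 170.1°| = 80.212 m/s².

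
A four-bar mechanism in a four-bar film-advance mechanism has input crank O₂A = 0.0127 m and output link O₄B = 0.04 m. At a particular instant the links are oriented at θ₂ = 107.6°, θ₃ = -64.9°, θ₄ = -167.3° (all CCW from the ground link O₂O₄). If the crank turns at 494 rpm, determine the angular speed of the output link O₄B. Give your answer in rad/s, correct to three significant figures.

2.20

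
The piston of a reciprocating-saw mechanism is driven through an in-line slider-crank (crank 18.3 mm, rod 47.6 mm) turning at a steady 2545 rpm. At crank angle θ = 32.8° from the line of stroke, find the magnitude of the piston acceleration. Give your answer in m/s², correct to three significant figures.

ω = 2π·2545/60 = 266.5 rad/s
x(θ) = r cosθ + √(L² − r² sin²θ); with ω constant, a = ω²·d²x/dθ².
d²x/dθ² = −r cosθ − r²(cos2θ)/√u − r⁴ sin²2θ/(4u^{3/2}),  u = L² − r² sin²θ = 0.00216749 m².
Substituting r = 0.0183 m, L = 0.0476 m, θ = 32.8°: d²x/dθ² = -0.018584 m.
a = ω²·d²x/dθ² = (266.5)²·(-0.018584) = -1320 m/s²;  |a| = 1320 m/s².

1320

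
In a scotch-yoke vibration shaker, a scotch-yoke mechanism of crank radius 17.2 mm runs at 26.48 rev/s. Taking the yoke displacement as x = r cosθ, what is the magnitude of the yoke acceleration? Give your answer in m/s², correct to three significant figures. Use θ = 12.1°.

466

ω = 166.4 rad/s (from 26.48 rev/s).
x = r cosθ ⇒ ẍ = −rω² cosθ (ω constant).
|a| = rω²|cosθ| = 0.0172·(166.4)²·|cos 12.1°| = 465.55 m/s².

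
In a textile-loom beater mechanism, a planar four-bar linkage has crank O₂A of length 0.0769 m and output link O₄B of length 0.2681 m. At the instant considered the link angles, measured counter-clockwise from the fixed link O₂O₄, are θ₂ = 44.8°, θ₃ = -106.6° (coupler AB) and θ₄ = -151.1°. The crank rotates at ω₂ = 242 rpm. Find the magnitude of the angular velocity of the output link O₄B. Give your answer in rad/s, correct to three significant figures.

4.96

ω₂ = 25.34 rad/s (from 242 rpm).
Differentiating the loop-closure r₂e^{iθ₂}+r₃e^{iθ₃}=r₁+r₄e^{iθ₄} gives r₂ω₂e^{iθ₂}+r₃ω₃e^{iθ₃}=r₄ω₄e^{iθ₄}.
Eliminating the other unknown: ω₄ = r₂ω₂ sin(θ₂−θ₃) / [r₄ sin(θ₄−θ₃)].
Numerator sine = +0.47869; denominator sine = -0.70091.
Result = 0.0769·25.34·(+0.47869) / (0.2681·(-0.70091)) = -4.9644 rad/s; magnitude 4.9644 rad/s.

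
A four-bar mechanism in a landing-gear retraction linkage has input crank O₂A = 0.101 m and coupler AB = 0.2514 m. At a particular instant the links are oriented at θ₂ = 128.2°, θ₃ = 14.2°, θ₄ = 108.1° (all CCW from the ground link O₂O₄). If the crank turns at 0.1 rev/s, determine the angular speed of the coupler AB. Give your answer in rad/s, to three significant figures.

ω₂ = 0.6283 rad/s (from 0.1 rev/s).
Differentiating the loop-closure r₂e^{iθ₂}+r₃e^{iθ₃}=r₁+r₄e^{iθ₄} gives r₂ω₂e^{iθ₂}+r₃ω₃e^{iθ₃}=r₄ω₄e^{iθ₄}.
Eliminating the other unknown: ω₃ = r₂ω₂ sin(θ₄−θ₂) / [r₃ sin(θ₃−θ₄)].
Numerator sine = -0.34366; denominator sine = -0.99768.
Result = 0.101·0.6283·(-0.34366) / (0.2514·(-0.99768)) = +0.08695 rad/s; magnitude 0.08695 rad/s.

0.0870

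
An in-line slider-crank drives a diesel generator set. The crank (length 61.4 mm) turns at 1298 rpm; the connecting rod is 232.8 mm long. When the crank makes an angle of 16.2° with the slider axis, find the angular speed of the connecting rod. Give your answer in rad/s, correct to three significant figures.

ω = 135.9 rad/s (converted from 1298 rpm).
The rod makes angle φ with the slider axis where L sinφ = r sinθ; differentiating, L cosφ·φ̇ = r ω cosθ.
L cosφ = √(L² − r² sin²θ) = 0.23217 m.
|ω_rod| = r ω |cosθ| / √(L² − r² sin²θ) = 0.0614·135.9·0.96029/0.23217 = 34.52 rad/s.

34.5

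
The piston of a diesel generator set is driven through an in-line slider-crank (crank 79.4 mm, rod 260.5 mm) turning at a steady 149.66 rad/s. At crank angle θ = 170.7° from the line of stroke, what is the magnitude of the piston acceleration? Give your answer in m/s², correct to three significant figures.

1240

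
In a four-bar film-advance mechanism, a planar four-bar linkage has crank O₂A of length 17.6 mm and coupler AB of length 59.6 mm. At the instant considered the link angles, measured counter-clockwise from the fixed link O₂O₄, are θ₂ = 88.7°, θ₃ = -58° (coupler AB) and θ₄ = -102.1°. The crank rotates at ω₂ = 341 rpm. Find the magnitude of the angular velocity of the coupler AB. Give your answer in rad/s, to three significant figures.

ω₂ = 35.71 rad/s (from 341 rpm).
Differentiating the loop-closure r₂e^{iθ₂}+r₃e^{iθ₃}=r₁+r₄e^{iθ₄} gives r₂ω₂e^{iθ₂}+r₃ω₃e^{iθ₃}=r₄ω₄e^{iθ₄}.
Eliminating the other unknown: ω₃ = r₂ω₂ sin(θ₄−θ₂) / [r₃ sin(θ₃−θ₄)].
Numerator sine = +0.18738; denominator sine = +0.69591.
Result = 0.0176·35.71·(+0.18738) / (0.0596·(+0.69591)) = +2.8394 rad/s; magnitude 2.8394 rad/s.

2.84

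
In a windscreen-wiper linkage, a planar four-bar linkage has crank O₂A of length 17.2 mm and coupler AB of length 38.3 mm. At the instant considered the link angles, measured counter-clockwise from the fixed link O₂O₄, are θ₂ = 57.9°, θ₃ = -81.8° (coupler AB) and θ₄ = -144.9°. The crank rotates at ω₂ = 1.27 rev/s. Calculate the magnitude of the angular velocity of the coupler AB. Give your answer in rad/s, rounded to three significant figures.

1.56

ω₂ = 7.98 rad/s (from 1.27 rev/s).
Differentiating the loop-closure r₂e^{iθ₂}+r₃e^{iθ₃}=r₁+r₄e^{iθ₄} gives r₂ω₂e^{iθ₂}+r₃ω₃e^{iθ₃}=r₄ω₄e^{iθ₄}.
Eliminating the other unknown: ω₃ = r₂ω₂ sin(θ₄−θ₂) / [r₃ sin(θ₃−θ₄)].
Numerator sine = +0.38752; denominator sine = +0.89180.
Result = 0.0172·7.98·(+0.38752) / (0.0383·(+0.89180)) = +1.5572 rad/s; magnitude 1.5572 rad/s.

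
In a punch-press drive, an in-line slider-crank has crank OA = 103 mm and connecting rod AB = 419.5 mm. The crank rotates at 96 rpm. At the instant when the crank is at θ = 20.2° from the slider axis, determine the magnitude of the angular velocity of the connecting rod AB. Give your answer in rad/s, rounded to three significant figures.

2.32

ω = 10.05 rad/s (converted from 96 rpm).
The rod makes angle φ with the slider axis where L sinφ = r sinθ; differentiating, L cosφ·φ̇ = r ω cosθ.
L cosφ = √(L² − r² sin²θ) = 0.41799 m.
|ω_rod| = r ω |cosθ| / √(L² − r² sin²θ) = 0.103·10.05·0.93849/0.41799 = 2.3249 rad/s.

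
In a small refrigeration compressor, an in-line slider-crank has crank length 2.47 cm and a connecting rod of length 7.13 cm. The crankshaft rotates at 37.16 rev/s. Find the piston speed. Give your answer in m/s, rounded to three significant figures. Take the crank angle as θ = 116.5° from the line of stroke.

ω = 2π·37.2 = 233.5 rad/s
For an in-line slider-crank, x = r cosθ + √(L² − r² sin²θ), so v = −rω sinθ·[1 + r cosθ/√(L² − r² sin²θ)].
With r = 0.0247 m, L = 0.0713 m, θ = 116.5°: √(L² − r² sin²θ) = 0.067787 m.
v = −0.0247·233.5·0.89493·[1 + 0.0247·-0.44620/0.067787] = -4.322 m/s.
|v| = 4.322 m/s.

4.32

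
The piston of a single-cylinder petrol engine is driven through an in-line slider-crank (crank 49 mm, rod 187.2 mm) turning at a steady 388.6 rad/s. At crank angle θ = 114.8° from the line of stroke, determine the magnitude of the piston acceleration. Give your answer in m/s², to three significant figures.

ω = 388.6 rad/s
x(θ) = r cosθ + √(L² − r² sin²θ); with ω constant, a = ω²·d²x/dθ².
d²x/dθ² = −r cosθ − r²(cos2θ)/√u − r⁴ sin²2θ/(4u^{3/2}),  u = L² − r² sin²θ = 0.0330653 m².
Substituting r = 0.049 m, L = 0.1872 m, θ = 114.8°: d²x/dθ² = +0.028972 m.
a = ω²·d²x/dθ² = (388.6)²·(+0.028972) = +4375 m/s²;  |a| = 4375 m/s².

4380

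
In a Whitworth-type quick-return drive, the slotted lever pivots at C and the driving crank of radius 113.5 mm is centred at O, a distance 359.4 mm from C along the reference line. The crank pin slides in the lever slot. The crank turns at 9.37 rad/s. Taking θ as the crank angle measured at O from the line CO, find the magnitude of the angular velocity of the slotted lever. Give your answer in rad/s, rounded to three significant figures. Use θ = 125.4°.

ω = 9.37 rad/s
Crank pin A relative to C: A = (d + r cosθ, r sinθ); lever angle φ = atan2(r sinθ, d + r cosθ).
Differentiating tanφ: φ̇ = rω(d cosθ + r)/(d² + r² + 2dr cosθ).
d² + r² + 2dr cosθ = |CA|² = 0.0947907 m²;  d cosθ + r = -0.094694 m.
|ω_lever| = |0.1135·9.37·-0.094694| / 0.0947907 = 1.0624 rad/s.

1.06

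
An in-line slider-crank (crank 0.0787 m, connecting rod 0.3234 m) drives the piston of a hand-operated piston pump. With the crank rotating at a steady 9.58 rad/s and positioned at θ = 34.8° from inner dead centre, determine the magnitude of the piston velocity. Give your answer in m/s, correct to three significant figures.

0.517

ω = 9.58 rad/s
For an in-line slider-crank, x = r cosθ + √(L² − r² sin²θ), so v = −rω sinθ·[1 + r cosθ/√(L² − r² sin²θ)].
With r = 0.0787 m, L = 0.3234 m, θ = 34.8°: √(L² − r² sin²θ) = 0.32027 m.
v = −0.0787·9.58·0.57071·[1 + 0.0787·0.82115/0.32027] = -0.51711 m/s.
|v| = 0.51711 m/s.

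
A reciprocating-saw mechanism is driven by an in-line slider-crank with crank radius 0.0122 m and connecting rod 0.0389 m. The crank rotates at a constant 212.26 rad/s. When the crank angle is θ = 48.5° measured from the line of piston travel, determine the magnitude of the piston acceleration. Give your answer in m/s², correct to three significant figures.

347

ω = 212.3 rad/s
x(θ) = r cosθ + √(L² − r² sin²θ); with ω constant, a = ω²·d²x/dθ².
d²x/dθ² = −r cosθ − r²(cos2θ)/√u − r⁴ sin²2θ/(4u^{3/2}),  u = L² − r² sin²θ = 0.00142972 m².
Substituting r = 0.0122 m, L = 0.0389 m, θ = 48.5°: d²x/dθ² = -0.0077052 m.
a = ω²·d²x/dθ² = (212.3)²·(-0.0077052) = -347.15 m/s²;  |a| = 347.15 m/s².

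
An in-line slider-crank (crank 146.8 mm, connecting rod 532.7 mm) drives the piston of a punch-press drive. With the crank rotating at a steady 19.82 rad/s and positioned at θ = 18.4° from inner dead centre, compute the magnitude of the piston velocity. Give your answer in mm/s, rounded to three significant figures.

1160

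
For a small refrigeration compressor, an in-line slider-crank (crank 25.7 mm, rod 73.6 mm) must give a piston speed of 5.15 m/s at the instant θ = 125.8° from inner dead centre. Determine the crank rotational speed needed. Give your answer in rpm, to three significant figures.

For an in-line slider-crank, |v_piston| = rω|sinθ|·[1 + r cosθ/√(L² − r² sin²θ)].
With r = 0.0257 m, L = 0.0736 m, θ = 125.8°: the bracketed kinematic factor |dx/dθ| = 0.016405 m.
ω = v/|dx/dθ| = 5.15/0.016405 = 313.93 rad/s.
N = 60ω/(2π) = 2997.8 rpm.

3000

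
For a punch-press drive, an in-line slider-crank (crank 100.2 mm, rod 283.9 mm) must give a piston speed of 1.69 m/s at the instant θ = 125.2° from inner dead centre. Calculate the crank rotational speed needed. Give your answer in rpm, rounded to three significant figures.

250

For an in-line slider-crank, |v_piston| = rω|sinθ|·[1 + r cosθ/√(L² − r² sin²θ)].
With r = 0.1002 m, L = 0.2839 m, θ = 125.2°: the bracketed kinematic factor |dx/dθ| = 0.064481 m.
ω = v/|dx/dθ| = 1.69/0.064481 = 26.209 rad/s.
N = 60ω/(2π) = 250.28 rpm.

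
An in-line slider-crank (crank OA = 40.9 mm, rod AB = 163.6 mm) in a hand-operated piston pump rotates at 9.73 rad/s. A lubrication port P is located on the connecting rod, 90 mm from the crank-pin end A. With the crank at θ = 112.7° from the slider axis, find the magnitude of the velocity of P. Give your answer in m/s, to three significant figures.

0.354

ω = 9.73 rad/s.  Crank-pin speed |V_A| = rω = 0.39796 m/s, perpendicular to OA.
Rod angle: sinφ = −(r/L) sinθ ⇒ φ = -13.334°; ω_rod = −rω cosθ/√(L²−r²sin²θ) = +0.96472 rad/s.
V_P = V_A + ω_rod × AP, with AP = 0.09 m along the rod.
Components: V_Px = −rω sinθ − a·ω_rod·sinφ = -0.34711 m/s;  V_Py = rω cosθ + a·ω_rod·cosφ = -0.06909 m/s.
|V_P| = √(V_Px² + V_Py²) = 0.35391 m/s.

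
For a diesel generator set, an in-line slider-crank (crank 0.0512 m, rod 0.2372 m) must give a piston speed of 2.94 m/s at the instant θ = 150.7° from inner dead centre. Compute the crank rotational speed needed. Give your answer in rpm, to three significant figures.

For an in-line slider-crank, |v_piston| = rω|sinθ|·[1 + r cosθ/√(L² − r² sin²θ)].
With r = 0.0512 m, L = 0.2372 m, θ = 150.7°: the bracketed kinematic factor |dx/dθ| = 0.020313 m.
ω = v/|dx/dθ| = 2.94/0.020313 = 144.73 rad/s.
N = 60ω/(2π) = 1382.1 rpm.

1380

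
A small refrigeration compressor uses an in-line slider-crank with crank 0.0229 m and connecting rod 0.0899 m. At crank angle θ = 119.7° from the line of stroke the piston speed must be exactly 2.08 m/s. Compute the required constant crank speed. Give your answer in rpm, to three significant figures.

1150

For an in-line slider-crank, |v_piston| = rω|sinθ|·[1 + r cosθ/√(L² − r² sin²θ)].
With r = 0.0229 m, L = 0.0899 m, θ = 119.7°: the bracketed kinematic factor |dx/dθ| = 0.017317 m.
ω = v/|dx/dθ| = 2.08/0.017317 = 120.11 rad/s.
N = 60ω/(2π) = 1147 rpm.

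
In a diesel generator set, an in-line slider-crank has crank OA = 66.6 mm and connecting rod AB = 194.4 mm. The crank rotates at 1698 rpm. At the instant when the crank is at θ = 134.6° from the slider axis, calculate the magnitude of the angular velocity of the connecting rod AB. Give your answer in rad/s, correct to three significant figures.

44.1

ω = 177.8 rad/s (converted from 1698 rpm).
The rod makes angle φ with the slider axis where L sinφ = r sinθ; differentiating, L cosφ·φ̇ = r ω cosθ.
L cosφ = √(L² − r² sin²θ) = 0.18853 m.
|ω_rod| = r ω |cosθ| / √(L² − r² sin²θ) = 0.0666·177.8·0.70215/0.18853 = 44.106 rad/s.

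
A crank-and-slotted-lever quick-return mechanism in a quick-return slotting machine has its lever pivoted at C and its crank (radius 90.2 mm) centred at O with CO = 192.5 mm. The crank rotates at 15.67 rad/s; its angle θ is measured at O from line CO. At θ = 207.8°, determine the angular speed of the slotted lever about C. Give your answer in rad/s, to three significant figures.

7.82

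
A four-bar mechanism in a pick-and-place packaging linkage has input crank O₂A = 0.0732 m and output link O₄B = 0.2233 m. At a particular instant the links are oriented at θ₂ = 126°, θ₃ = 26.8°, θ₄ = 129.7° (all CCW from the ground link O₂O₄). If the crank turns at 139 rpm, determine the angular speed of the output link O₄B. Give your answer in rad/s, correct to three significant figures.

4.83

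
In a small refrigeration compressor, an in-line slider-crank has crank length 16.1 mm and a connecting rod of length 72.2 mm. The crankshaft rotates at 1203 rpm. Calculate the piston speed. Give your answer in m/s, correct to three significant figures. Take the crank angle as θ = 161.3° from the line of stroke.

0.513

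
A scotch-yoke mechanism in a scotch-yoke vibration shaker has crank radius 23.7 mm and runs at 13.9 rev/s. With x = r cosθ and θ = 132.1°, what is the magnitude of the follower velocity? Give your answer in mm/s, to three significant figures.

ω = 87.34 rad/s (from 13.9 rev/s).
x = r cosθ ⇒ ẋ = −rω sinθ.
|v| = rω|sinθ| = 0.0237·87.34·|sin 132.1°| = 1.5358 m/s = 1535.8 mm/s.

1540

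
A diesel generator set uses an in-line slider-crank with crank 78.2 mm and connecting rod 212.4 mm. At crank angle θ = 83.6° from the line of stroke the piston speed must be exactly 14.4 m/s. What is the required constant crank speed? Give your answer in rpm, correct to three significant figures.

1690

For an in-line slider-crank, |v_piston| = rω|sinθ|·[1 + r cosθ/√(L² − r² sin²θ)].
With r = 0.0782 m, L = 0.2124 m, θ = 83.6°: the bracketed kinematic factor |dx/dθ| = 0.08114 m.
ω = v/|dx/dθ| = 14.4/0.08114 = 177.47 rad/s.
N = 60ω/(2π) = 1694.7 rpm.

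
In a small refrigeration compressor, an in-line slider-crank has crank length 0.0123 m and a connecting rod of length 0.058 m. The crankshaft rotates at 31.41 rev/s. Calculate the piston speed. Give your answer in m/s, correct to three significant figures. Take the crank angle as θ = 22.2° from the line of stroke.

ω = 2π·31.4 = 197.4 rad/s
For an in-line slider-crank, x = r cosθ + √(L² − r² sin²θ), so v = −rω sinθ·[1 + r cosθ/√(L² − r² sin²θ)].
With r = 0.0123 m, L = 0.058 m, θ = 22.2°: √(L² − r² sin²θ) = 0.057814 m.
v = −0.0123·197.4·0.37784·[1 + 0.0123·0.92587/0.057814] = -1.0979 m/s.
|v| = 1.0979 m/s.

1.10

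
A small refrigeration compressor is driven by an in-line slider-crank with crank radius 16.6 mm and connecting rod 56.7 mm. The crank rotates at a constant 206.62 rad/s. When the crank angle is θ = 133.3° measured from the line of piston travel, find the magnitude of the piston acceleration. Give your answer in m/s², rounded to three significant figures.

494

ω = 206.6 rad/s
x(θ) = r cosθ + √(L² − r² sin²θ); with ω constant, a = ω²·d²x/dθ².
d²x/dθ² = −r cosθ − r²(cos2θ)/√u − r⁴ sin²2θ/(4u^{3/2}),  u = L² − r² sin²θ = 0.00306894 m².
Substituting r = 0.0166 m, L = 0.0567 m, θ = 133.3°: d²x/dθ² = +0.011568 m.
a = ω²·d²x/dθ² = (206.6)²·(+0.011568) = +493.87 m/s²;  |a| = 493.87 m/s².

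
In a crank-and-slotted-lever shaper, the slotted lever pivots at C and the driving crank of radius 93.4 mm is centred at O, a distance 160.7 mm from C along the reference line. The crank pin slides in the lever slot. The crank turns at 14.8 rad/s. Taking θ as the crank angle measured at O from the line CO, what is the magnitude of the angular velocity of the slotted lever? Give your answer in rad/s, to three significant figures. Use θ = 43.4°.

5.15

ω = 14.8 rad/s
Crank pin A relative to C: A = (d + r cosθ, r sinθ); lever angle φ = atan2(r sinθ, d + r cosθ).
Differentiating tanφ: φ̇ = rω(d cosθ + r)/(d² + r² + 2dr cosθ).
d² + r² + 2dr cosθ = |CA|² = 0.0563589 m²;  d cosθ + r = +0.21016 m.
|ω_lever| = |0.0934·14.8·+0.21016| / 0.0563589 = 5.1546 rad/s.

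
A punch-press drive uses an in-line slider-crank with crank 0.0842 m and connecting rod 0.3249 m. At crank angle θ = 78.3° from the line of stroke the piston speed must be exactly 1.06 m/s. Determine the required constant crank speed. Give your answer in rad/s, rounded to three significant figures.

For an in-line slider-crank, |v_piston| = rω|sinθ|·[1 + r cosθ/√(L² − r² sin²θ)].
With r = 0.0842 m, L = 0.3249 m, θ = 78.3°: the bracketed kinematic factor |dx/dθ| = 0.08693 m.
ω = v/|dx/dθ| = 1.06/0.08693 = 12.194 rad/s.

12.2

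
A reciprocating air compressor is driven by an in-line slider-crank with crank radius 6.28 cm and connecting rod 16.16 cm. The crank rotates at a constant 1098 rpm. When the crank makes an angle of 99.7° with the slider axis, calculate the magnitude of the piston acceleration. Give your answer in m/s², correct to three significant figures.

ω = 2π·1098/60 = 115 rad/s
x(θ) = r cosθ + √(L² − r² sin²θ); with ω constant, a = ω²·d²x/dθ².
d²x/dθ² = −r cosθ − r²(cos2θ)/√u − r⁴ sin²2θ/(4u^{3/2}),  u = L² − r² sin²θ = 0.0222827 m².
Substituting r = 0.0628 m, L = 0.1616 m, θ = 99.7°: d²x/dθ² = +0.035372 m.
a = ω²·d²x/dθ² = (115)²·(+0.035372) = +467.65 m/s²;  |a| = 467.65 m/s².

468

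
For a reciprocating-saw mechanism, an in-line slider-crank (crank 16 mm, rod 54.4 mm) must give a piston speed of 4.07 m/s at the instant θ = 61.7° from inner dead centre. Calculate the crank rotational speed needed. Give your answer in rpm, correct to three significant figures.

2410

For an in-line slider-crank, |v_piston| = rω|sinθ|·[1 + r cosθ/√(L² − r² sin²θ)].
With r = 0.016 m, L = 0.0544 m, θ = 61.7°: the bracketed kinematic factor |dx/dθ| = 0.016121 m.
ω = v/|dx/dθ| = 4.07/0.016121 = 252.46 rad/s.
N = 60ω/(2π) = 2410.8 rpm.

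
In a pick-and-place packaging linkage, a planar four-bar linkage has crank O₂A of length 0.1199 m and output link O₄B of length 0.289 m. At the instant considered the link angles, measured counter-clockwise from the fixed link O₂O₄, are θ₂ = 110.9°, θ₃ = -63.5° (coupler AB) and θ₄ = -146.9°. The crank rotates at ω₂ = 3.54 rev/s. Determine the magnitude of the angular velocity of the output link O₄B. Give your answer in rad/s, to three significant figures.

ω₂ = 22.24 rad/s (from 3.54 rev/s).
Differentiating the loop-closure r₂e^{iθ₂}+r₃e^{iθ₃}=r₁+r₄e^{iθ₄} gives r₂ω₂e^{iθ₂}+r₃ω₃e^{iθ₃}=r₄ω₄e^{iθ₄}.
Eliminating the other unknown: ω₄ = r₂ω₂ sin(θ₂−θ₃) / [r₄ sin(θ₄−θ₃)].
Numerator sine = +0.09758; denominator sine = -0.99337.
Result = 0.1199·22.24·(+0.09758) / (0.289·(-0.99337)) = -0.9065 rad/s; magnitude 0.9065 rad/s.

0.906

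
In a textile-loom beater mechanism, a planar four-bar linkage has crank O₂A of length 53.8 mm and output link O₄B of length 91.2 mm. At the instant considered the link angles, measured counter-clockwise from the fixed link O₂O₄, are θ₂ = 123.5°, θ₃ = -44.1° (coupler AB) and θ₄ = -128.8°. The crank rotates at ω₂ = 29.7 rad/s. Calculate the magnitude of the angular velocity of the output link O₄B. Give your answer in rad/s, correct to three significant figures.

ω₂ = 29.7 rad/s
Differentiating the loop-closure r₂e^{iθ₂}+r₃e^{iθ₃}=r₁+r₄e^{iθ₄} gives r₂ω₂e^{iθ₂}+r₃ω₃e^{iθ₃}=r₄ω₄e^{iθ₄}.
Eliminating the other unknown: ω₄ = r₂ω₂ sin(θ₂−θ₃) / [r₄ sin(θ₄−θ₃)].
Numerator sine = +0.21474; denominator sine = -0.99572.
Result = 0.0538·29.7·(+0.21474) / (0.0912·(-0.99572)) = -3.7784 rad/s; magnitude 3.7784 rad/s.

3.78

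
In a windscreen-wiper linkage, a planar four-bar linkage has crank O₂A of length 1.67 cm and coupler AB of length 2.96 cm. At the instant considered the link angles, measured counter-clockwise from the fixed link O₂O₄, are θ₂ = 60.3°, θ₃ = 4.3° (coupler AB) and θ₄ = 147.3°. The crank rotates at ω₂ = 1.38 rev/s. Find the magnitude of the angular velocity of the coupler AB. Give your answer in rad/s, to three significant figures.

8.12

ω₂ = 8.671 rad/s (from 1.38 rev/s).
Differentiating the loop-closure r₂e^{iθ₂}+r₃e^{iθ₃}=r₁+r₄e^{iθ₄} gives r₂ω₂e^{iθ₂}+r₃ω₃e^{iθ₃}=r₄ω₄e^{iθ₄}.
Eliminating the other unknown: ω₃ = r₂ω₂ sin(θ₄−θ₂) / [r₃ sin(θ₃−θ₄)].
Numerator sine = +0.99863; denominator sine = -0.60182.
Result = 0.0167·8.671·(+0.99863) / (0.0296·(-0.60182)) = -8.1176 rad/s; magnitude 8.1176 rad/s.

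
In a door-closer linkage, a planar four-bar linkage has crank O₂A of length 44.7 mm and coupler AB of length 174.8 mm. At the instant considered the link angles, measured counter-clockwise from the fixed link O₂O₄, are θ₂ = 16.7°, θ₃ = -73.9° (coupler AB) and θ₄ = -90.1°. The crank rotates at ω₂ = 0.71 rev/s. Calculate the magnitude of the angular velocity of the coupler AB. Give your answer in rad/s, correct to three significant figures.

3.91

ω₂ = 4.461 rad/s (from 0.71 rev/s).
Differentiating the loop-closure r₂e^{iθ₂}+r₃e^{iθ₃}=r₁+r₄e^{iθ₄} gives r₂ω₂e^{iθ₂}+r₃ω₃e^{iθ₃}=r₄ω₄e^{iθ₄}.
Eliminating the other unknown: ω₃ = r₂ω₂ sin(θ₄−θ₂) / [r₃ sin(θ₃−θ₄)].
Numerator sine = -0.95732; denominator sine = +0.27899.
Result = 0.0447·4.461·(-0.95732) / (0.1748·(+0.27899)) = -3.9145 rad/s; magnitude 3.9145 rad/s.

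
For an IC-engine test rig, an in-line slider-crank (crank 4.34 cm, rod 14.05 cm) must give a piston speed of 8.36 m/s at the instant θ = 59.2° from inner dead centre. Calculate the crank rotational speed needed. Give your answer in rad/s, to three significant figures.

193

For an in-line slider-crank, |v_piston| = rω|sinθ|·[1 + r cosθ/√(L² − r² sin²θ)].
With r = 0.0434 m, L = 0.1405 m, θ = 59.2°: the bracketed kinematic factor |dx/dθ| = 0.043394 m.
ω = v/|dx/dθ| = 8.36/0.043394 = 192.65 rad/s.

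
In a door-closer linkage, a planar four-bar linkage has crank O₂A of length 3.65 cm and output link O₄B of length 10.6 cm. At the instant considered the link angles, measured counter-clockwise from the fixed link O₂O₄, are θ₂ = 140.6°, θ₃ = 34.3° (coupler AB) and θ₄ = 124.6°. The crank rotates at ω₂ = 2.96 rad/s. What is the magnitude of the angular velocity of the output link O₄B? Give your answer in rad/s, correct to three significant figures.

ω₂ = 2.96 rad/s
Differentiating the loop-closure r₂e^{iθ₂}+r₃e^{iθ₃}=r₁+r₄e^{iθ₄} gives r₂ω₂e^{iθ₂}+r₃ω₃e^{iθ₃}=r₄ω₄e^{iθ₄}.
Eliminating the other unknown: ω₄ = r₂ω₂ sin(θ₂−θ₃) / [r₄ sin(θ₄−θ₃)].
Numerator sine = +0.95981; denominator sine = +0.99999.
Result = 0.0365·2.96·(+0.95981) / (0.106·(+0.99999)) = +0.97829 rad/s; magnitude 0.97829 rad/s.

0.978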